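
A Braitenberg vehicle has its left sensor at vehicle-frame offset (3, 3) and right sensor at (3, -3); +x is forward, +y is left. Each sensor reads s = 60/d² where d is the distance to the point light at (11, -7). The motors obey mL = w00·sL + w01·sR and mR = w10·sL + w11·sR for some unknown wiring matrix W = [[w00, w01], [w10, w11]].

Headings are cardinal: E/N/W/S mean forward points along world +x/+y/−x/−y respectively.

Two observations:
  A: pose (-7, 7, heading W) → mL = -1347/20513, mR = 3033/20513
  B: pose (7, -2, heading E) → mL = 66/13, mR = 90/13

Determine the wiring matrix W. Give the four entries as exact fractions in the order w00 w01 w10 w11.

-1 1/2 1 1/2

obs A: pose=(-7,7,W) → sL=30/281, sR=6/73, mL=-1347/20513, mR=3033/20513
obs B: pose=(7,-2,E) → sL=12/13, sR=12, mL=66/13, mR=90/13
sensor matrix S = [[30/281, 6/73], [12/13, 12]]; det S = 321408/266669
solve [mL_A; mL_B] = S·[w00; w01] and [mR_A; mR_B] = S·[w10; w11]:
  w00 = -1, w01 = 1/2, w10 = 1, w11 = 1/2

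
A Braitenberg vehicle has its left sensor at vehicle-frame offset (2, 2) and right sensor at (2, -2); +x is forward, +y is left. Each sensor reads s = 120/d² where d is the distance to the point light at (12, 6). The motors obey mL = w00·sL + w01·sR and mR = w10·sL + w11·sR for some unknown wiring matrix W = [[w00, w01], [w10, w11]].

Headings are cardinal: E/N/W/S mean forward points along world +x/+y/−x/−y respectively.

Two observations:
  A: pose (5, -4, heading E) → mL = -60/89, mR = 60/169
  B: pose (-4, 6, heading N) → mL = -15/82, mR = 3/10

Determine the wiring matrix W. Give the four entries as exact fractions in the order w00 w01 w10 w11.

-1/2 0 0 1/2

obs A: pose=(5,-4,E) → sL=120/89, sR=120/169, mL=-60/89, mR=60/169
obs B: pose=(-4,6,N) → sL=15/41, sR=3/5, mL=-15/82, mR=3/10
sensor matrix S = [[120/89, 120/169], [15/41, 3/5]]; det S = 338688/616681
solve [mL_A; mL_B] = S·[w00; w01] and [mR_A; mR_B] = S·[w10; w11]:
  w00 = -1/2, w01 = 0, w10 = 0, w11 = 1/2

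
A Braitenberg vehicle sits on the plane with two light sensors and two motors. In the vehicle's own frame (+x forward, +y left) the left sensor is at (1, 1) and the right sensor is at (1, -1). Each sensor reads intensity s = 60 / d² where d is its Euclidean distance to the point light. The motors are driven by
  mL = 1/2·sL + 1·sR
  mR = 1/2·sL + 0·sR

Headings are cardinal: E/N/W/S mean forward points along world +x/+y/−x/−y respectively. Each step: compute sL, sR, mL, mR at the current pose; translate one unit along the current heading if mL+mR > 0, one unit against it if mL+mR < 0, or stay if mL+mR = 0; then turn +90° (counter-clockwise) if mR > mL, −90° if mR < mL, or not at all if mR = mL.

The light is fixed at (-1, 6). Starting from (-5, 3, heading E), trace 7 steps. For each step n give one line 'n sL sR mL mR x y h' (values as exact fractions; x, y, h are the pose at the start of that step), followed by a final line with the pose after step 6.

0 60/13 12/5 306/65 30/13 -5 3 E
1 3 15/8 27/8 3/2 -4 3 S
2 60/41 12/5 642/205 30/41 -4 2 W
3 30/17 10/3 215/51 15/17 -5 2 N
4 60/13 12/5 306/65 30/13 -5 3 E
5 3 15/8 27/8 3/2 -4 3 S
6 60/41 12/5 642/205 30/41 -4 2 W
final -5 2 N

n=0: pose=(-5,3,E); sL=60/13, sR=12/5; mL=306/65, mR=30/13; mL+mR=456/65 → advance +1; mR−mL=-12/5 → turn -1·90°
n=1: pose=(-4,3,S); sL=3, sR=15/8; mL=27/8, mR=3/2; mL+mR=39/8 → advance +1; mR−mL=-15/8 → turn -1·90°
n=2: pose=(-4,2,W); sL=60/41, sR=12/5; mL=642/205, mR=30/41; mL+mR=792/205 → advance +1; mR−mL=-12/5 → turn -1·90°
n=3: pose=(-5,2,N); sL=30/17, sR=10/3; mL=215/51, mR=15/17; mL+mR=260/51 → advance +1; mR−mL=-10/3 → turn -1·90°
n=4: pose=(-5,3,E); sL=60/13, sR=12/5; mL=306/65, mR=30/13; mL+mR=456/65 → advance +1; mR−mL=-12/5 → turn -1·90°
n=5: pose=(-4,3,S); sL=3, sR=15/8; mL=27/8, mR=3/2; mL+mR=39/8 → advance +1; mR−mL=-15/8 → turn -1·90°
n=6: pose=(-4,2,W); sL=60/41, sR=12/5; mL=642/205, mR=30/41; mL+mR=792/205 → advance +1; mR−mL=-12/5 → turn -1·90°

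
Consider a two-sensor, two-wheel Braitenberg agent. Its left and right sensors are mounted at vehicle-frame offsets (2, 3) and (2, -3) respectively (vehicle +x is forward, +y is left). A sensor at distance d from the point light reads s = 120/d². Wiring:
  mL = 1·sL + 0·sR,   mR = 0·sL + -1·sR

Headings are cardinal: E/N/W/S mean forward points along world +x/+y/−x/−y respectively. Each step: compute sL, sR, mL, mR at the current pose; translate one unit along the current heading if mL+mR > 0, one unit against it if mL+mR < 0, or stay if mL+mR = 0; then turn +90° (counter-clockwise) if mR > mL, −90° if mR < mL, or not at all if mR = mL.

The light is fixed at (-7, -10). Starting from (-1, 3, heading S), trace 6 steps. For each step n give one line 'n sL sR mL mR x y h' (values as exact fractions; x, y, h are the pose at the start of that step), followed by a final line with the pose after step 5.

0 60/101 12/13 60/101 -12/13 -1 3 S
1 120/137 24/61 120/137 -24/61 -1 4 W
2 6/13 3/8 6/13 -3/8 -2 4 N
3 120/373 120/193 120/373 -120/193 -2 5 E
4 60/109 12/17 60/109 -12/17 -3 5 S
5 120/173 24/73 120/173 -24/73 -3 6 W
final -4 6 N

n=0: pose=(-1,3,S); sL=60/101, sR=12/13; mL=60/101, mR=-12/13; mL+mR=-432/1313 → advance -1; mR−mL=-1992/1313 → turn -1·90°
n=1: pose=(-1,4,W); sL=120/137, sR=24/61; mL=120/137, mR=-24/61; mL+mR=4032/8357 → advance +1; mR−mL=-10608/8357 → turn -1·90°
n=2: pose=(-2,4,N); sL=6/13, sR=3/8; mL=6/13, mR=-3/8; mL+mR=9/104 → advance +1; mR−mL=-87/104 → turn -1·90°
n=3: pose=(-2,5,E); sL=120/373, sR=120/193; mL=120/373, mR=-120/193; mL+mR=-21600/71989 → advance -1; mR−mL=-67920/71989 → turn -1·90°
n=4: pose=(-3,5,S); sL=60/109, sR=12/17; mL=60/109, mR=-12/17; mL+mR=-288/1853 → advance -1; mR−mL=-2328/1853 → turn -1·90°
n=5: pose=(-3,6,W); sL=120/173, sR=24/73; mL=120/173, mR=-24/73; mL+mR=4608/12629 → advance +1; mR−mL=-12912/12629 → turn -1·90°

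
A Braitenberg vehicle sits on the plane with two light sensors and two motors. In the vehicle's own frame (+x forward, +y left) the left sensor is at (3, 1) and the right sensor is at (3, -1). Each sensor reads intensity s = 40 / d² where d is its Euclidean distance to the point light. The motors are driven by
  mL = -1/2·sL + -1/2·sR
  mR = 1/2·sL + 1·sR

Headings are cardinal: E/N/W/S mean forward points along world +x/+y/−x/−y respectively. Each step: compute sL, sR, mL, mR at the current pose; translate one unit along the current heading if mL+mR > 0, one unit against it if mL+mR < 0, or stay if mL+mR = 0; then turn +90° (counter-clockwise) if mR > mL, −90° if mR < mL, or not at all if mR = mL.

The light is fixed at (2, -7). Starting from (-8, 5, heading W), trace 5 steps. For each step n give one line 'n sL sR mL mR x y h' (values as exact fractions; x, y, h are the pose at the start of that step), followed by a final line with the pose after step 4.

0 4/29 20/169 -628/4901 918/4901 -8 5 W
1 40/181 8/45 -1624/8145 2348/8145 -9 5 S
2 5/26 10/41 -465/2132 725/2132 -9 4 E
3 40/317 40/277 -11880/87809 18220/87809 -8 4 N
4 4/29 20/169 -628/4901 918/4901 -8 5 W
final -9 5 S

n=0: pose=(-8,5,W); sL=4/29, sR=20/169; mL=-628/4901, mR=918/4901; mL+mR=10/169 → advance +1; mR−mL=1546/4901 → turn +1·90°
n=1: pose=(-9,5,S); sL=40/181, sR=8/45; mL=-1624/8145, mR=2348/8145; mL+mR=4/45 → advance +1; mR−mL=1324/2715 → turn +1·90°
n=2: pose=(-9,4,E); sL=5/26, sR=10/41; mL=-465/2132, mR=725/2132; mL+mR=5/41 → advance +1; mR−mL=595/1066 → turn +1·90°
n=3: pose=(-8,4,N); sL=40/317, sR=40/277; mL=-11880/87809, mR=18220/87809; mL+mR=20/277 → advance +1; mR−mL=30100/87809 → turn +1·90°
n=4: pose=(-8,5,W); sL=4/29, sR=20/169; mL=-628/4901, mR=918/4901; mL+mR=10/169 → advance +1; mR−mL=1546/4901 → turn +1·90°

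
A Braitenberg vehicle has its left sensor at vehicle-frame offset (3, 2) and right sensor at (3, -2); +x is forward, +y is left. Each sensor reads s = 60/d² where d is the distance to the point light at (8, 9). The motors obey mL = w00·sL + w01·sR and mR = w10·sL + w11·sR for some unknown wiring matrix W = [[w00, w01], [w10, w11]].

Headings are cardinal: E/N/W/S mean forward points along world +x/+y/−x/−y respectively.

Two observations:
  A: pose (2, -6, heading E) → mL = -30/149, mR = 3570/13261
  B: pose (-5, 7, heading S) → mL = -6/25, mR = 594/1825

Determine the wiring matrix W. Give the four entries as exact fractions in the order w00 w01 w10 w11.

0 -1 1/2 1/2

obs A: pose=(2,-6,E) → sL=30/89, sR=30/149, mL=-30/149, mR=3570/13261
obs B: pose=(-5,7,S) → sL=30/73, sR=6/25, mL=-6/25, mR=594/1825
sensor matrix S = [[30/89, 30/149], [30/73, 6/25]]; det S = -8928/4840265
solve [mL_A; mL_B] = S·[w00; w01] and [mR_A; mR_B] = S·[w10; w11]:
  w00 = 0, w01 = -1, w10 = 1/2, w11 = 1/2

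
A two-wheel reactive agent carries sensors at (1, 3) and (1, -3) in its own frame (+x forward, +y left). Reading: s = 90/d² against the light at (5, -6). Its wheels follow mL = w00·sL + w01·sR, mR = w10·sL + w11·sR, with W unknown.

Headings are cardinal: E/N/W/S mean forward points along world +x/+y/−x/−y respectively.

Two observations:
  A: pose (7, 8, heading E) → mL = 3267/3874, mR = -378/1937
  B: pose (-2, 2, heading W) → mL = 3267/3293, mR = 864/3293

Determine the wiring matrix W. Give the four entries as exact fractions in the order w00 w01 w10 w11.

obs A: pose=(7,8,E) → sL=45/149, sR=9/13, mL=3267/3874, mR=-378/1937
obs B: pose=(-2,2,W) → sL=90/89, sR=18/37, mL=3267/3293, mR=864/3293
sensor matrix S = [[45/149, 9/13], [90/89, 18/37]]; det S = -3528360/6378541
solve [mL_A; mL_B] = S·[w00; w01] and [mR_A; mR_B] = S·[w10; w11]:
  w00 = 1/2, w01 = 1, w10 = 1/2, w11 = -1/2

1/2 1 1/2 -1/2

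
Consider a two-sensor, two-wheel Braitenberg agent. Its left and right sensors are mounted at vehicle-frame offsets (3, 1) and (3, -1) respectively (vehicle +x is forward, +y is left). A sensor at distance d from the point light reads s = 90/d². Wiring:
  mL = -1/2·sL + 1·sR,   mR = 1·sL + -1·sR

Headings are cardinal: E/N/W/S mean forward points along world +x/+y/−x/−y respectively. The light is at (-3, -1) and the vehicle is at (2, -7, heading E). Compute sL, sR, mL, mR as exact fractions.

left sensor world pos  = (5, -6); dL² = 89
right sensor world pos = (5, -8); dR² = 113
sL = 90/89 = 90/89
sR = 90/113 = 90/113
mL = -1/2·sL + 1·sR = 2925/10057
mR = 1·sL + -1·sR = 2160/10057

90/89 90/113 2925/10057 2160/10057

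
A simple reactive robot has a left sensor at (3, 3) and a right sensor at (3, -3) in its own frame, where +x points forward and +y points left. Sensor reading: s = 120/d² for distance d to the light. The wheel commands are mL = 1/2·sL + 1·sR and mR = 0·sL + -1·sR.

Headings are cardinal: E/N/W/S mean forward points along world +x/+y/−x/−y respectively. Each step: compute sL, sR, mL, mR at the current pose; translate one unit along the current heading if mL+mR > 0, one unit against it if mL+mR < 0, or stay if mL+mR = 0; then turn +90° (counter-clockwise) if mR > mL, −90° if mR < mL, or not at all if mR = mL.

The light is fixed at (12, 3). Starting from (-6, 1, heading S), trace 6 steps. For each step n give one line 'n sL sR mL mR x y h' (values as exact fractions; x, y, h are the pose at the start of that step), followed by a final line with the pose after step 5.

n=0: pose=(-6,1,S); sL=12/25, sR=60/233; mL=2898/5825, mR=-60/233; mL+mR=6/25 → advance +1; mR−mL=-4398/5825 → turn -1·90°
n=1: pose=(-6,0,W); sL=40/159, sR=40/147; mL=3100/7791, mR=-40/147; mL+mR=20/159 → advance +1; mR−mL=-1740/2597 → turn -1·90°
n=2: pose=(-7,0,N); sL=30/121, sR=15/32; mL=2295/3872, mR=-15/32; mL+mR=15/121 → advance +1; mR−mL=-2055/1936 → turn -1·90°
n=3: pose=(-7,1,E); sL=120/257, sR=120/281; mL=47700/72217, mR=-120/281; mL+mR=60/257 → advance +1; mR−mL=-78540/72217 → turn -1·90°
n=4: pose=(-6,1,S); sL=12/25, sR=60/233; mL=2898/5825, mR=-60/233; mL+mR=6/25 → advance +1; mR−mL=-4398/5825 → turn -1·90°
n=5: pose=(-6,0,W); sL=40/159, sR=40/147; mL=3100/7791, mR=-40/147; mL+mR=20/159 → advance +1; mR−mL=-1740/2597 → turn -1·90°

0 12/25 60/233 2898/5825 -60/233 -6 1 S
1 40/159 40/147 3100/7791 -40/147 -6 0 W
2 30/121 15/32 2295/3872 -15/32 -7 0 N
3 120/257 120/281 47700/72217 -120/281 -7 1 E
4 12/25 60/233 2898/5825 -60/233 -6 1 S
5 40/159 40/147 3100/7791 -40/147 -6 0 W
final -7 0 N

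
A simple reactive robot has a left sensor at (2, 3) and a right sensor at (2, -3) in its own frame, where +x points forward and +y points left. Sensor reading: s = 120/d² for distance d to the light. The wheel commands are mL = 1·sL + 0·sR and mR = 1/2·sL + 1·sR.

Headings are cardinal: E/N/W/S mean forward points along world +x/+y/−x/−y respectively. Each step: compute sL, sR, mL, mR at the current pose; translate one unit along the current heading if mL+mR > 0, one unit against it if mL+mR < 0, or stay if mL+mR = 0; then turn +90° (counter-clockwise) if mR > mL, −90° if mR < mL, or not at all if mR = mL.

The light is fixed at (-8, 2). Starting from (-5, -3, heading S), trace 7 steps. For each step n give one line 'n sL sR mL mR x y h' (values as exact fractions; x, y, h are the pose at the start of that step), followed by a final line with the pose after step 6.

n=0: pose=(-5,-3,S); sL=24/17, sR=120/49; mL=24/17, mR=2628/833; mL+mR=3804/833 → advance +1; mR−mL=1452/833 → turn +1·90°
n=1: pose=(-5,-4,E); sL=60/17, sR=60/53; mL=60/17, mR=2610/901; mL+mR=5790/901 → advance +1; mR−mL=-570/901 → turn -1·90°
n=2: pose=(-4,-4,S); sL=120/113, sR=24/13; mL=120/113, mR=3492/1469; mL+mR=5052/1469 → advance +1; mR−mL=1932/1469 → turn +1·90°
n=3: pose=(-4,-5,E); sL=30/13, sR=15/17; mL=30/13, mR=450/221; mL+mR=960/221 → advance +1; mR−mL=-60/221 → turn -1·90°
n=4: pose=(-3,-5,S); sL=24/29, sR=24/17; mL=24/29, mR=900/493; mL+mR=1308/493 → advance +1; mR−mL=492/493 → turn +1·90°
n=5: pose=(-3,-6,E); sL=60/37, sR=12/17; mL=60/37, mR=954/629; mL+mR=1974/629 → advance +1; mR−mL=-66/629 → turn -1·90°
n=6: pose=(-2,-6,S); sL=120/181, sR=120/109; mL=120/181, mR=28260/19729; mL+mR=41340/19729 → advance +1; mR−mL=15180/19729 → turn +1·90°

0 24/17 120/49 24/17 2628/833 -5 -3 S
1 60/17 60/53 60/17 2610/901 -5 -4 E
2 120/113 24/13 120/113 3492/1469 -4 -4 S
3 30/13 15/17 30/13 450/221 -4 -5 E
4 24/29 24/17 24/29 900/493 -3 -5 S
5 60/37 12/17 60/37 954/629 -3 -6 E
6 120/181 120/109 120/181 28260/19729 -2 -6 S
final -2 -7 E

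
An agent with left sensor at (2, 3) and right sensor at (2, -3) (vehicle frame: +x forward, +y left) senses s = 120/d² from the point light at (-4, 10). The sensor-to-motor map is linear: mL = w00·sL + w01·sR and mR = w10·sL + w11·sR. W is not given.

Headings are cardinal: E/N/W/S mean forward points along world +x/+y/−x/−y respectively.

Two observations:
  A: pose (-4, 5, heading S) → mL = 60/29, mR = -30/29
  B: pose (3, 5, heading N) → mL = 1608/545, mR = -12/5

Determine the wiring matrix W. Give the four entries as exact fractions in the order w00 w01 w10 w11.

obs A: pose=(-4,5,S) → sL=60/29, sR=60/29, mL=60/29, mR=-30/29
obs B: pose=(3,5,N) → sL=24/5, sR=120/109, mL=1608/545, mR=-12/5
sensor matrix S = [[60/29, 60/29], [24/5, 120/109]]; det S = -24192/3161
solve [mL_A; mL_B] = S·[w00; w01] and [mR_A; mR_B] = S·[w10; w11]:
  w00 = 1/2, w01 = 1/2, w10 = -1/2, w11 = 0

1/2 1/2 -1/2 0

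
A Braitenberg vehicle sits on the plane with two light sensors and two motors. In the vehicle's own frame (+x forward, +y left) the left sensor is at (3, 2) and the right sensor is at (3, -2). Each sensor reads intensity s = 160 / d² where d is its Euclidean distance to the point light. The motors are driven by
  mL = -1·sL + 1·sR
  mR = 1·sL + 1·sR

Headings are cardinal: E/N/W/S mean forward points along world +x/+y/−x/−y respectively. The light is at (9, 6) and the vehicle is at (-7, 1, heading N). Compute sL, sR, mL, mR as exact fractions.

left sensor world pos  = (-9, 4); dL² = 328
right sensor world pos = (-5, 4); dR² = 200
sL = 160/328 = 20/41
sR = 160/200 = 4/5
mL = -1·sL + 1·sR = 64/205
mR = 1·sL + 1·sR = 264/205

20/41 4/5 64/205 264/205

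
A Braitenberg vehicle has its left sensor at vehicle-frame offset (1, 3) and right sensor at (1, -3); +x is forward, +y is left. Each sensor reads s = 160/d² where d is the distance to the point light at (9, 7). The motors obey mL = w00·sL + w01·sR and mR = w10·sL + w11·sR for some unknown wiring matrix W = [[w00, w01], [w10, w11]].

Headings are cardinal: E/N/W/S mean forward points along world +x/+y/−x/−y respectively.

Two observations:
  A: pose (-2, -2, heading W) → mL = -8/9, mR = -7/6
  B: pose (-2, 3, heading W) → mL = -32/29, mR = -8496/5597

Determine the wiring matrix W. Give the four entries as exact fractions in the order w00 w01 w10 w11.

0 -1 -1/2 -1

obs A: pose=(-2,-2,W) → sL=5/9, sR=8/9, mL=-8/9, mR=-7/6
obs B: pose=(-2,3,W) → sL=160/193, sR=32/29, mL=-32/29, mR=-8496/5597
sensor matrix S = [[5/9, 8/9], [160/193, 32/29]]; det S = -2080/16791
solve [mL_A; mL_B] = S·[w00; w01] and [mR_A; mR_B] = S·[w10; w11]:
  w00 = 0, w01 = -1, w10 = -1/2, w11 = -1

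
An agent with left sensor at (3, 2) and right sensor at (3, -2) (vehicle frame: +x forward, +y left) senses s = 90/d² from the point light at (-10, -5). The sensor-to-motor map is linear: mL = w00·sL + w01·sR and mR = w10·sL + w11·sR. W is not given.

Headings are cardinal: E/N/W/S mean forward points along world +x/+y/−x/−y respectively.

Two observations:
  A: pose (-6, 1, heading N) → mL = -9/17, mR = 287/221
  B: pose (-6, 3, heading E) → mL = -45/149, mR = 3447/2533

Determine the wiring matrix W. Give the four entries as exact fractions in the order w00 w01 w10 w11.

-1/2 0 1/2 1

obs A: pose=(-6,1,N) → sL=18/17, sR=10/13, mL=-9/17, mR=287/221
obs B: pose=(-6,3,E) → sL=90/149, sR=18/17, mL=-45/149, mR=3447/2533
sensor matrix S = [[18/17, 10/13], [90/149, 18/17]]; det S = 367488/559793
solve [mL_A; mL_B] = S·[w00; w01] and [mR_A; mR_B] = S·[w10; w11]:
  w00 = -1/2, w01 = 0, w10 = 1/2, w11 = 1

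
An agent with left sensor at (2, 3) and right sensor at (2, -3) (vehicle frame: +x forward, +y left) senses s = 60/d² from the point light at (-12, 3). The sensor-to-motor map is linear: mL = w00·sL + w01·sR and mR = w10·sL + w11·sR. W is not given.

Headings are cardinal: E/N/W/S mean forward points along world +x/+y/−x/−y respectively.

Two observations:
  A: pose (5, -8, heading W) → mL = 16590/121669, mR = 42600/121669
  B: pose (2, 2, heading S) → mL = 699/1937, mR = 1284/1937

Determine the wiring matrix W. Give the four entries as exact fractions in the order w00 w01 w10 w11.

-1/2 1 1 1

obs A: pose=(5,-8,W) → sL=60/421, sR=60/289, mL=16590/121669, mR=42600/121669
obs B: pose=(2,2,S) → sL=30/149, sR=6/13, mL=699/1937, mR=1284/1937
sensor matrix S = [[60/421, 60/289], [30/149, 6/13]]; det S = 5650560/235672853
solve [mL_A; mL_B] = S·[w00; w01] and [mR_A; mR_B] = S·[w10; w11]:
  w00 = -1/2, w01 = 1, w10 = 1, w11 = 1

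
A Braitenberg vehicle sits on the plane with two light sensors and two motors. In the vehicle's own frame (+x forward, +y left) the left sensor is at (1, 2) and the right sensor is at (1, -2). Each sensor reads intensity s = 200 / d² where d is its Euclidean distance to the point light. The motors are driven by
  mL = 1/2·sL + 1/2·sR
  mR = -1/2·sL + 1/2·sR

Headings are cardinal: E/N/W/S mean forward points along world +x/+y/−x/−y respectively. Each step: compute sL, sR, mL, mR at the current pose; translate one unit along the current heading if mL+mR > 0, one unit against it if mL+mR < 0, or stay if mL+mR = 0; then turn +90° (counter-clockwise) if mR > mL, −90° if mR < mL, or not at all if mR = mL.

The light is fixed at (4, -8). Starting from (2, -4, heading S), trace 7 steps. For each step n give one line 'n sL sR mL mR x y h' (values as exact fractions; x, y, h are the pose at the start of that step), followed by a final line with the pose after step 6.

0 200/9 8 136/9 -64/9 2 -4 S
1 20 100/17 220/17 -120/17 2 -5 W
2 200/41 200/17 5800/697 2400/697 1 -5 N
3 5 25 15 10 1 -4 E
4 200/9 8 136/9 -64/9 2 -4 S
5 20 100/17 220/17 -120/17 2 -5 W
6 200/41 200/17 5800/697 2400/697 1 -5 N
final 1 -4 E

n=0: pose=(2,-4,S); sL=200/9, sR=8; mL=136/9, mR=-64/9; mL+mR=8 → advance +1; mR−mL=-200/9 → turn -1·90°
n=1: pose=(2,-5,W); sL=20, sR=100/17; mL=220/17, mR=-120/17; mL+mR=100/17 → advance +1; mR−mL=-20 → turn -1·90°
n=2: pose=(1,-5,N); sL=200/41, sR=200/17; mL=5800/697, mR=2400/697; mL+mR=200/17 → advance +1; mR−mL=-200/41 → turn -1·90°
n=3: pose=(1,-4,E); sL=5, sR=25; mL=15, mR=10; mL+mR=25 → advance +1; mR−mL=-5 → turn -1·90°
n=4: pose=(2,-4,S); sL=200/9, sR=8; mL=136/9, mR=-64/9; mL+mR=8 → advance +1; mR−mL=-200/9 → turn -1·90°
n=5: pose=(2,-5,W); sL=20, sR=100/17; mL=220/17, mR=-120/17; mL+mR=100/17 → advance +1; mR−mL=-20 → turn -1·90°
n=6: pose=(1,-5,N); sL=200/41, sR=200/17; mL=5800/697, mR=2400/697; mL+mR=200/17 → advance +1; mR−mL=-200/41 → turn -1·90°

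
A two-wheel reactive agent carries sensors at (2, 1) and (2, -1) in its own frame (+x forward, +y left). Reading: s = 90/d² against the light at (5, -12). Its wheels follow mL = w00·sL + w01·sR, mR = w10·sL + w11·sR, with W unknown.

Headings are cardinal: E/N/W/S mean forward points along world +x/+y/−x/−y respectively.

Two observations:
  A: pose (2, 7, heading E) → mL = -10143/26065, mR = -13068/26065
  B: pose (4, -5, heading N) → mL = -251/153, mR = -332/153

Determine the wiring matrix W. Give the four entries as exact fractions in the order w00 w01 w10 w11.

obs A: pose=(2,7,E) → sL=90/401, sR=18/65, mL=-10143/26065, mR=-13068/26065
obs B: pose=(4,-5,N) → sL=18/17, sR=10/9, mL=-251/153, mR=-332/153
sensor matrix S = [[90/401, 18/65], [18/17, 10/9]]; det S = -19424/443105
solve [mL_A; mL_B] = S·[w00; w01] and [mR_A; mR_B] = S·[w10; w11]:
  w00 = -1/2, w01 = -1, w10 = -1, w11 = -1

-1/2 -1 -1 -1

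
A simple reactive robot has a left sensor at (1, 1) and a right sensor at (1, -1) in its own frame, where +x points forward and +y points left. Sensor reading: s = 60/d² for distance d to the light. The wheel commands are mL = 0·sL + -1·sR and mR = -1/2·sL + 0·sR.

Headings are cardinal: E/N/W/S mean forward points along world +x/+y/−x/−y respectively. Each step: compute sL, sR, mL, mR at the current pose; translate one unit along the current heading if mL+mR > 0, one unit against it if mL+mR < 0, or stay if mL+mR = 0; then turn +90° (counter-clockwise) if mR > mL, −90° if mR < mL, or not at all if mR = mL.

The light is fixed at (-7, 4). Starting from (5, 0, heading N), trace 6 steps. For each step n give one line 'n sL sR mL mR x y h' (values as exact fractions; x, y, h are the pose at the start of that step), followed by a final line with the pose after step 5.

n=0: pose=(5,0,N); sL=6/13, sR=30/89; mL=-30/89, mR=-3/13; mL+mR=-657/1157 → advance -1; mR−mL=123/1157 → turn +1·90°
n=1: pose=(5,-1,W); sL=60/157, sR=60/137; mL=-60/137, mR=-30/157; mL+mR=-13530/21509 → advance -1; mR−mL=5310/21509 → turn +1·90°
n=2: pose=(6,-1,S); sL=15/58, sR=1/3; mL=-1/3, mR=-15/116; mL+mR=-161/348 → advance -1; mR−mL=71/348 → turn +1·90°
n=3: pose=(6,0,E); sL=12/41, sR=60/221; mL=-60/221, mR=-6/41; mL+mR=-3786/9061 → advance -1; mR−mL=1134/9061 → turn +1·90°
n=4: pose=(5,0,N); sL=6/13, sR=30/89; mL=-30/89, mR=-3/13; mL+mR=-657/1157 → advance -1; mR−mL=123/1157 → turn +1·90°
n=5: pose=(5,-1,W); sL=60/157, sR=60/137; mL=-60/137, mR=-30/157; mL+mR=-13530/21509 → advance -1; mR−mL=5310/21509 → turn +1·90°

0 6/13 30/89 -30/89 -3/13 5 0 N
1 60/157 60/137 -60/137 -30/157 5 -1 W
2 15/58 1/3 -1/3 -15/116 6 -1 S
3 12/41 60/221 -60/221 -6/41 6 0 E
4 6/13 30/89 -30/89 -3/13 5 0 N
5 60/157 60/137 -60/137 -30/157 5 -1 W
final 6 -1 S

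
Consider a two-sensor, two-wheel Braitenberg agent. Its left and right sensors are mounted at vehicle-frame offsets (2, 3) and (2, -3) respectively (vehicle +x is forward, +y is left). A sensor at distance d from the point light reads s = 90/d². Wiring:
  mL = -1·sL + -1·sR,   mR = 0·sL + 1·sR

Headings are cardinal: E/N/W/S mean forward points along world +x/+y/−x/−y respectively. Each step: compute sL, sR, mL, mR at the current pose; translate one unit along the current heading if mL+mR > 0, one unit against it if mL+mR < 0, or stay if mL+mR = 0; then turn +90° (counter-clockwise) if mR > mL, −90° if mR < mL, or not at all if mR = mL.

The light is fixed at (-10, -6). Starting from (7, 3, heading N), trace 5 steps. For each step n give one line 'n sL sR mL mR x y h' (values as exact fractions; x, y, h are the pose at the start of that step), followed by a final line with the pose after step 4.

0 90/317 90/521 -75420/165157 90/521 7 3 N
1 9/25 45/173 -2682/4325 45/173 7 2 W
2 10/53 10/29 -820/1537 10/29 8 2 S
3 45/272 45/218 -11025/29648 45/218 8 3 E
4 90/317 90/521 -75420/165157 90/521 7 3 N
final 7 2 W

n=0: pose=(7,3,N); sL=90/317, sR=90/521; mL=-75420/165157, mR=90/521; mL+mR=-90/317 → advance -1; mR−mL=103950/165157 → turn +1·90°
n=1: pose=(7,2,W); sL=9/25, sR=45/173; mL=-2682/4325, mR=45/173; mL+mR=-9/25 → advance -1; mR−mL=3807/4325 → turn +1·90°
n=2: pose=(8,2,S); sL=10/53, sR=10/29; mL=-820/1537, mR=10/29; mL+mR=-10/53 → advance -1; mR−mL=1350/1537 → turn +1·90°
n=3: pose=(8,3,E); sL=45/272, sR=45/218; mL=-11025/29648, mR=45/218; mL+mR=-45/272 → advance -1; mR−mL=17145/29648 → turn +1·90°
n=4: pose=(7,3,N); sL=90/317, sR=90/521; mL=-75420/165157, mR=90/521; mL+mR=-90/317 → advance -1; mR−mL=103950/165157 → turn +1·90°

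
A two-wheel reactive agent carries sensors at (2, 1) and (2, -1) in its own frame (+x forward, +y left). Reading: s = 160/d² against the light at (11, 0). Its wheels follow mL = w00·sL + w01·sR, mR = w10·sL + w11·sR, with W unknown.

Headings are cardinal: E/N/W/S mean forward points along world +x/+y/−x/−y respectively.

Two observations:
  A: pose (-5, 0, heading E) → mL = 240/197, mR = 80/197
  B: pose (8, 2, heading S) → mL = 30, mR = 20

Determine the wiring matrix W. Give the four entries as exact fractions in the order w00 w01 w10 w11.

obs A: pose=(-5,0,E) → sL=160/197, sR=160/197, mL=240/197, mR=80/197
obs B: pose=(8,2,S) → sL=40, sR=10, mL=30, mR=20
sensor matrix S = [[160/197, 160/197], [40, 10]]; det S = -4800/197
solve [mL_A; mL_B] = S·[w00; w01] and [mR_A; mR_B] = S·[w10; w11]:
  w00 = 1/2, w01 = 1, w10 = 1/2, w11 = 0

1/2 1 1/2 0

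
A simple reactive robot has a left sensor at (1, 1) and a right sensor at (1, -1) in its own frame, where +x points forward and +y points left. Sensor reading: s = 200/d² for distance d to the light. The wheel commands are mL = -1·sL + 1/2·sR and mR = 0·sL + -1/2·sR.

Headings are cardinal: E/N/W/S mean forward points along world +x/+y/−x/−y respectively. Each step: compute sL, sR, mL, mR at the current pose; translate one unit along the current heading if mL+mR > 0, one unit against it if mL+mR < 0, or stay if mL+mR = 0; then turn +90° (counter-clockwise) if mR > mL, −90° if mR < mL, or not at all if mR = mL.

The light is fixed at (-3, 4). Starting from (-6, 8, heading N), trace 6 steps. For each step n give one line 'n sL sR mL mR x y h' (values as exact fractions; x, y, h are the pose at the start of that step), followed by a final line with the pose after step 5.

n=0: pose=(-6,8,N); sL=200/41, sR=200/29; mL=-1700/1189, mR=-100/29; mL+mR=-200/41 → advance -1; mR−mL=-2400/1189 → turn -1·90°
n=1: pose=(-6,7,E); sL=10, sR=25; mL=5/2, mR=-25/2; mL+mR=-10 → advance -1; mR−mL=-15 → turn -1·90°
n=2: pose=(-7,7,S); sL=200/13, sR=200/29; mL=-4500/377, mR=-100/29; mL+mR=-200/13 → advance -1; mR−mL=3200/377 → turn +1·90°
n=3: pose=(-7,8,E); sL=100/17, sR=100/9; mL=-50/153, mR=-50/9; mL+mR=-100/17 → advance -1; mR−mL=-800/153 → turn -1·90°
n=4: pose=(-8,8,S); sL=8, sR=40/9; mL=-52/9, mR=-20/9; mL+mR=-8 → advance -1; mR−mL=32/9 → turn +1·90°
n=5: pose=(-8,9,E); sL=50/13, sR=25/4; mL=-75/104, mR=-25/8; mL+mR=-50/13 → advance -1; mR−mL=-125/52 → turn -1·90°

0 200/41 200/29 -1700/1189 -100/29 -6 8 N
1 10 25 5/2 -25/2 -6 7 E
2 200/13 200/29 -4500/377 -100/29 -7 7 S
3 100/17 100/9 -50/153 -50/9 -7 8 E
4 8 40/9 -52/9 -20/9 -8 8 S
5 50/13 25/4 -75/104 -25/8 -8 9 E
final -9 9 S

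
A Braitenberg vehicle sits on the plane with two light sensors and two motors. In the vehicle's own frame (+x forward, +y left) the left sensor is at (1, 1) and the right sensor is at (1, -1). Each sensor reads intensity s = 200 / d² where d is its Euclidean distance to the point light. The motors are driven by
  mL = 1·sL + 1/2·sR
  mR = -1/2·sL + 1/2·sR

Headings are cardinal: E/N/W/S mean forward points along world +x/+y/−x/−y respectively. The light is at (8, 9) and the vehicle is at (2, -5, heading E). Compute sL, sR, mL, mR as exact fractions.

100/97 4/5 694/485 -56/485

left sensor world pos  = (3, -4); dL² = 194
right sensor world pos = (3, -6); dR² = 250
sL = 200/194 = 100/97
sR = 200/250 = 4/5
mL = 1·sL + 1/2·sR = 694/485
mR = -1/2·sL + 1/2·sR = -56/485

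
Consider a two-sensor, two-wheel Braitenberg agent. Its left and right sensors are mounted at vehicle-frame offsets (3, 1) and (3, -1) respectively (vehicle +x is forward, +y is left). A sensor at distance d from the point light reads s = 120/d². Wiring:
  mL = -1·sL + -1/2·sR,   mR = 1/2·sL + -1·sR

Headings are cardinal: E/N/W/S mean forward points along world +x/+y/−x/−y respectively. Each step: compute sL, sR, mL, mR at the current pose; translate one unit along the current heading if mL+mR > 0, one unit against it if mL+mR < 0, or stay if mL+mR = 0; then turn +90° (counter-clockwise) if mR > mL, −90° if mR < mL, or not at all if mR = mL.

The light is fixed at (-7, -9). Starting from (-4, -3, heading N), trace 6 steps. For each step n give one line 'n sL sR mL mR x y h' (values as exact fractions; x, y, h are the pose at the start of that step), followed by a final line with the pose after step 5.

n=0: pose=(-4,-3,N); sL=24/17, sR=120/97; mL=-3348/1649, mR=-876/1649; mL+mR=-4224/1649 → advance -1; mR−mL=2472/1649 → turn +1·90°
n=1: pose=(-4,-4,W); sL=15/2, sR=10/3; mL=-55/6, mR=5/12; mL+mR=-35/4 → advance -1; mR−mL=115/12 → turn +1·90°
n=2: pose=(-3,-4,S); sL=120/29, sR=120/13; mL=-3300/377, mR=-2700/377; mL+mR=-6000/377 → advance -1; mR−mL=600/377 → turn +1·90°
n=3: pose=(-3,-3,E); sL=60/49, sR=60/37; mL=-3690/1813, mR=-1830/1813; mL+mR=-5520/1813 → advance -1; mR−mL=1860/1813 → turn +1·90°
n=4: pose=(-4,-3,N); sL=24/17, sR=120/97; mL=-3348/1649, mR=-876/1649; mL+mR=-4224/1649 → advance -1; mR−mL=2472/1649 → turn +1·90°
n=5: pose=(-4,-4,W); sL=15/2, sR=10/3; mL=-55/6, mR=5/12; mL+mR=-35/4 → advance -1; mR−mL=115/12 → turn +1·90°

0 24/17 120/97 -3348/1649 -876/1649 -4 -3 N
1 15/2 10/3 -55/6 5/12 -4 -4 W
2 120/29 120/13 -3300/377 -2700/377 -3 -4 S
3 60/49 60/37 -3690/1813 -1830/1813 -3 -3 E
4 24/17 120/97 -3348/1649 -876/1649 -4 -3 N
5 15/2 10/3 -55/6 5/12 -4 -4 W
final -3 -4 S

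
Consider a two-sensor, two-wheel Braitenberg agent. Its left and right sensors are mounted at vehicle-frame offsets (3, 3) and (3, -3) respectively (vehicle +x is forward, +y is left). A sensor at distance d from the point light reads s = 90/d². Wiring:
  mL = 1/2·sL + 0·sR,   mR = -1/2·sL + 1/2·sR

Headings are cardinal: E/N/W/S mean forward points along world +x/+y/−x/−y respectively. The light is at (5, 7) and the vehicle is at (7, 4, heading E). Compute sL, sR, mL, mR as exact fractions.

18/5 90/61 9/5 -324/305

left sensor world pos  = (10, 7); dL² = 25
right sensor world pos = (10, 1); dR² = 61
sL = 90/25 = 18/5
sR = 90/61 = 90/61
mL = 1/2·sL + 0·sR = 9/5
mR = -1/2·sL + 1/2·sR = -324/305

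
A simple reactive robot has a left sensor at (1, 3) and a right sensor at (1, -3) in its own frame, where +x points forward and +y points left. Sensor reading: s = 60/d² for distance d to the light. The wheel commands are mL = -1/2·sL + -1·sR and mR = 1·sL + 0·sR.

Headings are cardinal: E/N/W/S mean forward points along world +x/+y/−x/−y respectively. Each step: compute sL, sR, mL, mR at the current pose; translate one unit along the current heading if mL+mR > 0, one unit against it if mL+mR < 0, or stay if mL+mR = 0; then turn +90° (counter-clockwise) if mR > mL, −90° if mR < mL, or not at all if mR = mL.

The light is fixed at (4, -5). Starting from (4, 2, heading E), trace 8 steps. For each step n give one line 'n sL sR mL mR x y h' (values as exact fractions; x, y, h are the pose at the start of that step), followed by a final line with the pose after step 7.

0 60/101 60/17 -6570/1717 60/101 4 2 E
1 3/4 15/17 -171/136 3/4 3 2 N
2 60/13 12/17 -666/221 60/13 3 1 W
3 30/13 6/5 -153/65 30/13 2 1 S
4 60/101 60/17 -6570/1717 60/101 2 2 E
5 3/5 15/16 -99/80 3/5 1 2 N
6 12/5 60/97 -882/485 12/5 1 1 W
7 30/13 30/37 -945/481 30/13 0 1 S
final 0 0 E

n=0: pose=(4,2,E); sL=60/101, sR=60/17; mL=-6570/1717, mR=60/101; mL+mR=-5550/1717 → advance -1; mR−mL=7590/1717 → turn +1·90°
n=1: pose=(3,2,N); sL=3/4, sR=15/17; mL=-171/136, mR=3/4; mL+mR=-69/136 → advance -1; mR−mL=273/136 → turn +1·90°
n=2: pose=(3,1,W); sL=60/13, sR=12/17; mL=-666/221, mR=60/13; mL+mR=354/221 → advance +1; mR−mL=1686/221 → turn +1·90°
n=3: pose=(2,1,S); sL=30/13, sR=6/5; mL=-153/65, mR=30/13; mL+mR=-3/65 → advance -1; mR−mL=303/65 → turn +1·90°
n=4: pose=(2,2,E); sL=60/101, sR=60/17; mL=-6570/1717, mR=60/101; mL+mR=-5550/1717 → advance -1; mR−mL=7590/1717 → turn +1·90°
n=5: pose=(1,2,N); sL=3/5, sR=15/16; mL=-99/80, mR=3/5; mL+mR=-51/80 → advance -1; mR−mL=147/80 → turn +1·90°
n=6: pose=(1,1,W); sL=12/5, sR=60/97; mL=-882/485, mR=12/5; mL+mR=282/485 → advance +1; mR−mL=2046/485 → turn +1·90°
n=7: pose=(0,1,S); sL=30/13, sR=30/37; mL=-945/481, mR=30/13; mL+mR=165/481 → advance +1; mR−mL=2055/481 → turn +1·90°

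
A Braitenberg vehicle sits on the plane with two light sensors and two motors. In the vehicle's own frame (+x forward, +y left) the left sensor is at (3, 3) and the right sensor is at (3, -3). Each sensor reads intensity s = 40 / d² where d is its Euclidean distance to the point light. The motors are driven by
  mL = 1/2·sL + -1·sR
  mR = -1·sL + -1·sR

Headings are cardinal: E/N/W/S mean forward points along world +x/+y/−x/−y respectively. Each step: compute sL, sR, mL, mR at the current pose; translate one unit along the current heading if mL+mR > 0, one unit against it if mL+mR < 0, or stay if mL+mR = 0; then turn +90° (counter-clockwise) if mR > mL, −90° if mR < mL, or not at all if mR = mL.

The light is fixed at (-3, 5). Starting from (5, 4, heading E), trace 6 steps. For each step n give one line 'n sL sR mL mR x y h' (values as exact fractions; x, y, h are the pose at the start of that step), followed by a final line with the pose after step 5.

0 8/25 40/137 -452/3425 -2096/3425 5 4 E
1 10/29 5/4 -125/116 -185/116 4 4 S
2 8/5 8/5 -4/5 -16/5 4 5 W
3 20/17 4/13 62/221 -328/221 5 5 N
4 8/25 40/137 -452/3425 -2096/3425 5 4 E
5 10/29 5/4 -125/116 -185/116 4 4 S
final 4 5 W

n=0: pose=(5,4,E); sL=8/25, sR=40/137; mL=-452/3425, mR=-2096/3425; mL+mR=-2548/3425 → advance -1; mR−mL=-12/25 → turn -1·90°
n=1: pose=(4,4,S); sL=10/29, sR=5/4; mL=-125/116, mR=-185/116; mL+mR=-155/58 → advance -1; mR−mL=-15/29 → turn -1·90°
n=2: pose=(4,5,W); sL=8/5, sR=8/5; mL=-4/5, mR=-16/5; mL+mR=-4 → advance -1; mR−mL=-12/5 → turn -1·90°
n=3: pose=(5,5,N); sL=20/17, sR=4/13; mL=62/221, mR=-328/221; mL+mR=-266/221 → advance -1; mR−mL=-30/17 → turn -1·90°
n=4: pose=(5,4,E); sL=8/25, sR=40/137; mL=-452/3425, mR=-2096/3425; mL+mR=-2548/3425 → advance -1; mR−mL=-12/25 → turn -1·90°
n=5: pose=(4,4,S); sL=10/29, sR=5/4; mL=-125/116, mR=-185/116; mL+mR=-155/58 → advance -1; mR−mL=-15/29 → turn -1·90°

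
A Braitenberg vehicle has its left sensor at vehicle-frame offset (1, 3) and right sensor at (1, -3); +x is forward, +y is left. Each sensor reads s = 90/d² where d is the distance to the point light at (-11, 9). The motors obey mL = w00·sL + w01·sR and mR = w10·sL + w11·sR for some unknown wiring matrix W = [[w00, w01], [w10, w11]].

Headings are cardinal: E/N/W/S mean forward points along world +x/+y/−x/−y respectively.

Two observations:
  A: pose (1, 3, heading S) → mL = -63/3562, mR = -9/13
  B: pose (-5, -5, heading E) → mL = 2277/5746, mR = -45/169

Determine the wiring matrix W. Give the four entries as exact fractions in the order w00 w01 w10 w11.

obs A: pose=(1,3,S) → sL=45/137, sR=9/13, mL=-63/3562, mR=-9/13
obs B: pose=(-5,-5,E) → sL=9/17, sR=45/169, mL=2277/5746, mR=-45/169
sensor matrix S = [[45/137, 9/13], [9/17, 45/169]]; det S = -109836/393601
solve [mL_A; mL_B] = S·[w00; w01] and [mR_A; mR_B] = S·[w10; w11]:
  w00 = 1, w01 = -1/2, w10 = 0, w11 = -1

1 -1/2 0 -1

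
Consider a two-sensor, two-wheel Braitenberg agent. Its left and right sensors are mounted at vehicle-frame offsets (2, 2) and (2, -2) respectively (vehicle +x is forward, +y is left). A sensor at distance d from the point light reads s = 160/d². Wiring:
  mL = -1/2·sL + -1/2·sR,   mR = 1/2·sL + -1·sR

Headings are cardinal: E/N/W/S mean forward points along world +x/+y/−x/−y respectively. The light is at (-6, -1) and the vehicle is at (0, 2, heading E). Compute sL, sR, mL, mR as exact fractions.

left sensor world pos  = (2, 4); dL² = 89
right sensor world pos = (2, 0); dR² = 65
sL = 160/89 = 160/89
sR = 160/65 = 32/13
mL = -1/2·sL + -1/2·sR = -2464/1157
mR = 1/2·sL + -1·sR = -1808/1157

160/89 32/13 -2464/1157 -1808/1157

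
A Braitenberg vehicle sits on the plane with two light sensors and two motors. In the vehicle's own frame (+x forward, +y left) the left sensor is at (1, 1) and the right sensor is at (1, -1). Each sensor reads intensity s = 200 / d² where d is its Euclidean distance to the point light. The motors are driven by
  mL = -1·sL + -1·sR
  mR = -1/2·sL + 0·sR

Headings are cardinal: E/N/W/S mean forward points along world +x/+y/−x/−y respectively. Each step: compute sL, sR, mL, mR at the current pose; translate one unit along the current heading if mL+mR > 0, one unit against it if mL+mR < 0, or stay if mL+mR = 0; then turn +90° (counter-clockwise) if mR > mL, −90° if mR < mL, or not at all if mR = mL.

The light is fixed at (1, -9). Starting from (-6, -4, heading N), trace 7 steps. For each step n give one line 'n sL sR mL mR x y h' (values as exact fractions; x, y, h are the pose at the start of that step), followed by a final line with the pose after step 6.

n=0: pose=(-6,-4,N); sL=2, sR=25/9; mL=-43/9, mR=-1; mL+mR=-52/9 → advance -1; mR−mL=34/9 → turn +1·90°
n=1: pose=(-6,-5,W); sL=200/73, sR=200/89; mL=-32400/6497, mR=-100/73; mL+mR=-41300/6497 → advance -1; mR−mL=23500/6497 → turn +1·90°
n=2: pose=(-5,-5,S); sL=100/17, sR=100/29; mL=-4600/493, mR=-50/17; mL+mR=-6050/493 → advance -1; mR−mL=3150/493 → turn +1·90°
n=3: pose=(-5,-4,E); sL=200/61, sR=200/41; mL=-20400/2501, mR=-100/61; mL+mR=-24500/2501 → advance -1; mR−mL=16300/2501 → turn +1·90°
n=4: pose=(-6,-4,N); sL=2, sR=25/9; mL=-43/9, mR=-1; mL+mR=-52/9 → advance -1; mR−mL=34/9 → turn +1·90°
n=5: pose=(-6,-5,W); sL=200/73, sR=200/89; mL=-32400/6497, mR=-100/73; mL+mR=-41300/6497 → advance -1; mR−mL=23500/6497 → turn +1·90°
n=6: pose=(-5,-5,S); sL=100/17, sR=100/29; mL=-4600/493, mR=-50/17; mL+mR=-6050/493 → advance -1; mR−mL=3150/493 → turn +1·90°

0 2 25/9 -43/9 -1 -6 -4 N
1 200/73 200/89 -32400/6497 -100/73 -6 -5 W
2 100/17 100/29 -4600/493 -50/17 -5 -5 S
3 200/61 200/41 -20400/2501 -100/61 -5 -4 E
4 2 25/9 -43/9 -1 -6 -4 N
5 200/73 200/89 -32400/6497 -100/73 -6 -5 W
6 100/17 100/29 -4600/493 -50/17 -5 -5 S
final -5 -4 E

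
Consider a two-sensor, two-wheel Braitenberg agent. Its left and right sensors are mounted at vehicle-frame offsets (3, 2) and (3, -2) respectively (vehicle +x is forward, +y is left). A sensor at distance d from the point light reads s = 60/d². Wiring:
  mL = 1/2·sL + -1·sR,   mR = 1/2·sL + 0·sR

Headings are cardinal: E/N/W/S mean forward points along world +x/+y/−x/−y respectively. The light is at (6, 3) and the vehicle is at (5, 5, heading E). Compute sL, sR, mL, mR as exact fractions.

3 15 -27/2 3/2

left sensor world pos  = (8, 7); dL² = 20
right sensor world pos = (8, 3); dR² = 4
sL = 60/20 = 3
sR = 60/4 = 15
mL = 1/2·sL + -1·sR = -27/2
mR = 1/2·sL + 0·sR = 3/2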